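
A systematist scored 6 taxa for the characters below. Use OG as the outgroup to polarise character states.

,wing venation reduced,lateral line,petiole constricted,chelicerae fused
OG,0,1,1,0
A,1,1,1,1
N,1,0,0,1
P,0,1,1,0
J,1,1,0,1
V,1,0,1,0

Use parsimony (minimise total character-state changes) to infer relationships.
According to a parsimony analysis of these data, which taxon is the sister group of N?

J

Character polarity is set by the outgroup: the derived state is whichever differs from the outgroup's state, so for lateral line, petiole constricted the derived state is '0', and for the remaining characters it is '1'.
wing venation reduced (derived state '1') is shared by A, J, N, and V — a synapomorphy uniting that clade.
lateral line groups N and V, which is incompatible with the clades supported by the remaining characters; treating it as convergent (homoplasy) costs fewer steps than any alternative tree.
petiole constricted: derived state '0' in J and N only — synapomorphy for {J, N}.
Only A, J, and N show the derived state '1' for chelicerae fused, supporting them as a clade.
Most parsimonious ingroup topology: (((A,(N,J)),V),P).
N and J form a cherry on this tree, so they are sister taxa.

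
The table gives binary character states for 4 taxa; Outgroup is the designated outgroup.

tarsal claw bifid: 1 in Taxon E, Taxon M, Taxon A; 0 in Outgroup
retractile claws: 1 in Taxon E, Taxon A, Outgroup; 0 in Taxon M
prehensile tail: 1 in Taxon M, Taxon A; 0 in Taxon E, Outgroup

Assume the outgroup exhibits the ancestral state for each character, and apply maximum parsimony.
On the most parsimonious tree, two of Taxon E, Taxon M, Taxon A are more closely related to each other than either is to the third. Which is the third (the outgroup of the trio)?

Taxon E

Character polarity is set by the outgroup: the derived state is whichever differs from the outgroup's state, so for retractile claws the derived state is '0', and for the remaining characters it is '1'.
All ingroup taxa share the derived state '1' for tarsal claw bifid; it defines the ingroup but does not resolve relationships within it.
retractile claws: derived state '0' in Taxon M only — an autapomorphy, so it tells us nothing about relationships among taxa.
prehensile tail: derived state '1' in Taxon A and Taxon M only — synapomorphy for {Taxon A, Taxon M}.
Most parsimonious ingroup topology: ((Taxon M,Taxon A),Taxon E).
Taxon M and Taxon A share a more recent common ancestor with each other than either does with Taxon E, so Taxon E is the least closely related of the three.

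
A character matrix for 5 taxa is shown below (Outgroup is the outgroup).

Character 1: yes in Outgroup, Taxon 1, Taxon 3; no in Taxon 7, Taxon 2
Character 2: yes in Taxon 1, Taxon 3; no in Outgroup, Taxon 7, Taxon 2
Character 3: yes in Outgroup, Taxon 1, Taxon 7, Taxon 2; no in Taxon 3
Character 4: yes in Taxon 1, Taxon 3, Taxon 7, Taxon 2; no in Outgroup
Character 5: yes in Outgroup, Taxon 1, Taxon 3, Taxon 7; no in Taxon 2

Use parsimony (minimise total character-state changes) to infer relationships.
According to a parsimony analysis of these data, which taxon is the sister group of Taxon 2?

Character polarity is set by the outgroup: the derived state is whichever differs from the outgroup's state, so for Character 1, Character 3, Character 5 the derived state is 'no', and for the remaining characters it is 'yes'.
Only Taxon 2 and Taxon 7 show the derived state 'no' for Character 1, supporting them as a clade.
Only Taxon 1 and Taxon 3 show the derived state 'yes' for Character 2, supporting them as a clade.
Character 3: derived state 'no' in Taxon 3 only — an autapomorphy, so it tells us nothing about relationships among taxa.
Character 4 (derived state 'yes') is shared by all ingroup taxa — unites the whole ingroup.
Character 5 (derived state 'no') is unique to Taxon 2 (autapomorphy; uninformative for grouping).
Most parsimonious ingroup topology: ((Taxon 1,Taxon 3),(Taxon 7,Taxon 2)).
Taxon 2 and Taxon 7 form a cherry on this tree, so they are sister taxa.

Taxon 7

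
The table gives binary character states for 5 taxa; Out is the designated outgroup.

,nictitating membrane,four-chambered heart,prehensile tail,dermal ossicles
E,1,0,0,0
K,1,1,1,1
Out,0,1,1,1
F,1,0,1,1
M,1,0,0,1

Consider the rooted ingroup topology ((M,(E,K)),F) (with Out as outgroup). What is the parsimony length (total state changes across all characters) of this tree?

6

Map each character onto ((M,(E,K)),F) (rooted by Out) and count the minimum state changes it requires (Fitch parsimony):
nictitating membrane: 1; four-chambered heart: 2; prehensile tail: 2; dermal ossicles: 1.
Total tree length = 6.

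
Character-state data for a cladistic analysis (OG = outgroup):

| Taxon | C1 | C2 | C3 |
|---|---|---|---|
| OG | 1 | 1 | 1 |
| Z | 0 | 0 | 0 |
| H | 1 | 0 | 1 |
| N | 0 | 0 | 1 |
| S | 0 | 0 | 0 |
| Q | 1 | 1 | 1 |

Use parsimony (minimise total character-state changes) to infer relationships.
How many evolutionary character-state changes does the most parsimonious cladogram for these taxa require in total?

The outgroup has state '1' for every character, so '0' is the derived state throughout.
C1 (derived state '0') is shared by N, S, and Z — a synapomorphy uniting that clade.
C2: derived state '0' in H, N, S, and Z only — synapomorphy for {H, N, S, Z}.
C3 (derived state '0') is shared by S and Z — a synapomorphy uniting that clade.
Most parsimonious ingroup topology: ((((Z,S),N),H),Q).
Changes per character on this tree: C1: 1; C2: 1; C3: 1.
Total = 3.

3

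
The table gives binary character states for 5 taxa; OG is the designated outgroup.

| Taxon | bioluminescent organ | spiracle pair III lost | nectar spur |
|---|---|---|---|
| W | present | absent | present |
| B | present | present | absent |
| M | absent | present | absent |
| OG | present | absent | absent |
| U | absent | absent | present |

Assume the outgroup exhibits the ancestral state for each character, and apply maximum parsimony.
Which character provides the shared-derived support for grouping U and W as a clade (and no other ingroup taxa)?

Character polarity is set by the outgroup: the derived state is whichever differs from the outgroup's state, so for bioluminescent organ the derived state is 'absent', and for the remaining characters it is 'present'.
bioluminescent organ groups M and U, which is incompatible with the clades supported by the remaining characters; treating it as convergent (homoplasy) costs fewer steps than any alternative tree.
spiracle pair III lost: derived state 'present' in B and M only — synapomorphy for {B, M}.
Only U and W show the derived state 'present' for nectar spur, supporting them as a clade.
Most parsimonious ingroup topology: ((W,U),(M,B)).
The clade {U, W} is supported by nectar spur: its derived state 'present' occurs in exactly those taxa and in no other taxon (including the outgroup).

nectar spur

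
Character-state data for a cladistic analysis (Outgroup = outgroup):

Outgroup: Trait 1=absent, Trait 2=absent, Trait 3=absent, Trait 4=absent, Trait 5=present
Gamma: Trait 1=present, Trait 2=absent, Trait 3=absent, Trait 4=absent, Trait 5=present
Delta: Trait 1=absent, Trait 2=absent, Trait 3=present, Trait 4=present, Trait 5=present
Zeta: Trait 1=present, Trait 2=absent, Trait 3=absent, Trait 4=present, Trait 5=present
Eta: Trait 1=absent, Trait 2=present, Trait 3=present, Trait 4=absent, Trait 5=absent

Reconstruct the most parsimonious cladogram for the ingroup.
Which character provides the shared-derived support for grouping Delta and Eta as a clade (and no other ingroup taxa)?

Trait 3

Character polarity is set by the outgroup: the derived state is whichever differs from the outgroup's state, so for Trait 5 the derived state is 'absent', and for the remaining characters it is 'present'.
Only Gamma and Zeta show the derived state 'present' for Trait 1, supporting them as a clade.
Trait 2: derived state 'present' in Eta only — an autapomorphy, so it tells us nothing about relationships among taxa.
Trait 3: derived state 'present' in Delta and Eta only — synapomorphy for {Delta, Eta}.
Trait 4 groups Delta and Zeta, which is incompatible with the clades supported by the remaining characters; treating it as convergent (homoplasy) costs fewer steps than any alternative tree.
Trait 5: derived state 'absent' in Eta only — an autapomorphy, so it tells us nothing about relationships among taxa.
Most parsimonious ingroup topology: ((Zeta,Gamma),(Delta,Eta)).
The clade {Delta, Eta} is supported by Trait 3: its derived state 'present' occurs in exactly those taxa and in no other taxon (including the outgroup).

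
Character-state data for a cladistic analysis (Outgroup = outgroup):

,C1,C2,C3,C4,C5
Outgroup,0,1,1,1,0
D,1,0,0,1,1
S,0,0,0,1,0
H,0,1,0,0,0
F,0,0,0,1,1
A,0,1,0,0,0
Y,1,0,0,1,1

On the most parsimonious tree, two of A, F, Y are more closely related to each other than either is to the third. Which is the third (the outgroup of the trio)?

Character polarity is set by the outgroup: the derived state is whichever differs from the outgroup's state, so for C2, C3, C4 the derived state is '0', and for the remaining characters it is '1'.
C1: derived state '1' in D and Y only — synapomorphy for {D, Y}.
C2: derived state '0' in D, F, S, and Y only — synapomorphy for {D, F, S, Y}.
All ingroup taxa share the derived state '0' for C3; it defines the ingroup but does not resolve relationships within it.
Only A and H show the derived state '0' for C4, supporting them as a clade.
C5: derived state '1' in D, F, and Y only — synapomorphy for {D, F, Y}.
Most parsimonious ingroup topology: ((((D,Y),F),S),(H,A)).
F and Y share a more recent common ancestor with each other than either does with A, so A is the least closely related of the three.

A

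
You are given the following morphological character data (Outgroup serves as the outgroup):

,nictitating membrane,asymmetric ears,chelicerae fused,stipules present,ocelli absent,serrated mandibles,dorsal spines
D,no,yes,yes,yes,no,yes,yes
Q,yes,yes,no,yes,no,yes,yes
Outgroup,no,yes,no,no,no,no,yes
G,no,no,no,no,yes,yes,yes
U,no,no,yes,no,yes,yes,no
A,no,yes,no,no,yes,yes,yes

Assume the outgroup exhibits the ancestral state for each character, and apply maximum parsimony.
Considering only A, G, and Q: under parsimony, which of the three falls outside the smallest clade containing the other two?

Character polarity is set by the outgroup: the derived state is whichever differs from the outgroup's state, so for asymmetric ears, dorsal spines the derived state is 'no', and for the remaining characters it is 'yes'.
nictitating membrane: derived state 'yes' in Q only — an autapomorphy, so it tells us nothing about relationships among taxa.
asymmetric ears (derived state 'no') is shared by G and U — a synapomorphy uniting that clade.
chelicerae fused groups D and U, which is incompatible with the clades supported by the remaining characters; treating it as convergent (homoplasy) costs fewer steps than any alternative tree.
stipules present: derived state 'yes' in D and Q only — synapomorphy for {D, Q}.
Only A, G, and U show the derived state 'yes' for ocelli absent, supporting them as a clade.
All ingroup taxa share the derived state 'yes' for serrated mandibles; it defines the ingroup but does not resolve relationships within it.
dorsal spines (derived state 'no') is unique to U (autapomorphy; uninformative for grouping).
Most parsimonious ingroup topology: ((A,(G,U)),(Q,D)).
A and G share a more recent common ancestor with each other than either does with Q, so Q is the least closely related of the three.

Q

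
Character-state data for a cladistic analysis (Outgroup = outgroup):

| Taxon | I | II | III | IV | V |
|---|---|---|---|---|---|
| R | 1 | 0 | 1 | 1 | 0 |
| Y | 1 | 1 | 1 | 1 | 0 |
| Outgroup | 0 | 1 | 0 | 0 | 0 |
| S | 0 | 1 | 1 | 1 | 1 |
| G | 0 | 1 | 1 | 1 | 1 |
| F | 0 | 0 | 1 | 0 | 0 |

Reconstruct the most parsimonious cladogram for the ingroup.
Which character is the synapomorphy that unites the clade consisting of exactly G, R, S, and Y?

IV

Character polarity is set by the outgroup: the derived state is whichever differs from the outgroup's state, so for II the derived state is '0', and for the remaining characters it is '1'.
Only R and Y show the derived state '1' for I, supporting them as a clade.
II groups F and R, which is incompatible with the clades supported by the remaining characters; treating it as convergent (homoplasy) costs fewer steps than any alternative tree.
All ingroup taxa share the derived state '1' for III; it defines the ingroup but does not resolve relationships within it.
IV (derived state '1') is shared by G, R, S, and Y — a synapomorphy uniting that clade.
Only G and S show the derived state '1' for V, supporting them as a clade.
Most parsimonious ingroup topology: (((G,S),(R,Y)),F).
The clade {G, R, S, Y} is supported by IV: its derived state '1' occurs in exactly those taxa and in no other taxon (including the outgroup).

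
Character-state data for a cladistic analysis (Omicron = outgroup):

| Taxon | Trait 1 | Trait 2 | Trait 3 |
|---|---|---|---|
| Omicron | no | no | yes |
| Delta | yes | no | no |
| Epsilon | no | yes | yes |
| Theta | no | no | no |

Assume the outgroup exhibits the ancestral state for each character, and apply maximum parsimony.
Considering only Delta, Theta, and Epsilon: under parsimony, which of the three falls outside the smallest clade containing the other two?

Character polarity is set by the outgroup: the derived state is whichever differs from the outgroup's state, so for Trait 3 the derived state is 'no', and for the remaining characters it is 'yes'.
Trait 1 (derived state 'yes') is unique to Delta (autapomorphy; uninformative for grouping).
Trait 2 (derived state 'yes') is unique to Epsilon (autapomorphy; uninformative for grouping).
Only Delta and Theta show the derived state 'no' for Trait 3, supporting them as a clade.
Most parsimonious ingroup topology: ((Delta,Theta),Epsilon).
Theta and Delta share a more recent common ancestor with each other than either does with Epsilon, so Epsilon is the least closely related of the three.

Epsilon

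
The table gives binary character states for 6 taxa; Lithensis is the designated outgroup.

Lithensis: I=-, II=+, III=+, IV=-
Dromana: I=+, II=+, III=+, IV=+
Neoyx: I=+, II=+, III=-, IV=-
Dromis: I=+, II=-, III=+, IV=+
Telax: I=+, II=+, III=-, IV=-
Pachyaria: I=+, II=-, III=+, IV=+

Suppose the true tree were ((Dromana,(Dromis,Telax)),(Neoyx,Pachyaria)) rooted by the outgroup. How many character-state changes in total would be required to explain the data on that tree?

Map each character onto ((Dromana,(Dromis,Telax)),(Neoyx,Pachyaria)) (rooted by Lithensis) and count the minimum state changes it requires (Fitch parsimony):
I: 1; II: 2; III: 2; IV: 3.
Total tree length = 8.

8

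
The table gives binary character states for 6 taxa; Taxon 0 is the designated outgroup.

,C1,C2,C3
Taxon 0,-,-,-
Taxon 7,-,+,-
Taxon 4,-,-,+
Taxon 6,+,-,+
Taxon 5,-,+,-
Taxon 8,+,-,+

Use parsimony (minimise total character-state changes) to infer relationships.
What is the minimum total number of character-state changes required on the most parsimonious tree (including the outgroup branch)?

The outgroup has state '-' for every character, so '+' is the derived state throughout.
C1: derived state '+' in Taxon 6 and Taxon 8 only — synapomorphy for {Taxon 6, Taxon 8}.
C2: derived state '+' in Taxon 5 and Taxon 7 only — synapomorphy for {Taxon 5, Taxon 7}.
C3 (derived state '+') is shared by Taxon 4, Taxon 6, and Taxon 8 — a synapomorphy uniting that clade.
Most parsimonious ingroup topology: ((Taxon 7,Taxon 5),(Taxon 4,(Taxon 6,Taxon 8))).
Changes per character on this tree: C1: 1; C2: 1; C3: 1.
Total = 3.

3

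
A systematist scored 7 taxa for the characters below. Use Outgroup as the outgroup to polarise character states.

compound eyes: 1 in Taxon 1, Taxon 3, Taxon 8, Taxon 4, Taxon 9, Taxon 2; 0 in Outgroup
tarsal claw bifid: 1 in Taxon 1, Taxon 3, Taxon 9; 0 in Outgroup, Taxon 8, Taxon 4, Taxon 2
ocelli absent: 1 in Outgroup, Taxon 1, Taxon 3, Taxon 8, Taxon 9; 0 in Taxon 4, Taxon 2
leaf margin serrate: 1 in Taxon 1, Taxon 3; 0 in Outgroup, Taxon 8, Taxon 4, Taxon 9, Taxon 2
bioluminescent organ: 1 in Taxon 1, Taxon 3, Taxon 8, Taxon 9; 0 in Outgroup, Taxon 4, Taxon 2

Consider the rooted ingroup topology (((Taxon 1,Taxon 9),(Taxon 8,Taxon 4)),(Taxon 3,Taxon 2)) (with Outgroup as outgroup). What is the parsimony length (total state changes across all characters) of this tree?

Map each character onto (((Taxon 1,Taxon 9),(Taxon 8,Taxon 4)),(Taxon 3,Taxon 2)) (rooted by Outgroup) and count the minimum state changes it requires (Fitch parsimony):
compound eyes: 1; tarsal claw bifid: 2; ocelli absent: 2; leaf margin serrate: 2; bioluminescent organ: 3.
Total tree length = 10.

10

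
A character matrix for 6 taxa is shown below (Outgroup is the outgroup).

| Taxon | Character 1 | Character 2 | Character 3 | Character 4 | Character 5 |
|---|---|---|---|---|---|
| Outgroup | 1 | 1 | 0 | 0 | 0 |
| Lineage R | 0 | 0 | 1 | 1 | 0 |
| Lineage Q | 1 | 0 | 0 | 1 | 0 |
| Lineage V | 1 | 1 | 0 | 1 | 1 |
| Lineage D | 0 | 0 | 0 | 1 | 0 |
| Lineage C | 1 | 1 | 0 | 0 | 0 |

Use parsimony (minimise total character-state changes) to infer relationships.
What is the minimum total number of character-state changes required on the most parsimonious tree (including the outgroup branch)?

5

Character polarity is set by the outgroup: the derived state is whichever differs from the outgroup's state, so for Character 1, Character 2 the derived state is '0', and for the remaining characters it is '1'.
Character 1 (derived state '0') is shared by Lineage D and Lineage R — a synapomorphy uniting that clade.
Character 2: derived state '0' in Lineage D, Lineage Q, and Lineage R only — synapomorphy for {Lineage D, Lineage Q, Lineage R}.
Character 3 (derived state '1') is unique to Lineage R (autapomorphy; uninformative for grouping).
Only Lineage D, Lineage Q, Lineage R, and Lineage V show the derived state '1' for Character 4, supporting them as a clade.
Character 5 (derived state '1') is unique to Lineage V (autapomorphy; uninformative for grouping).
Most parsimonious ingroup topology: ((((Lineage R,Lineage D),Lineage Q),Lineage V),Lineage C).
Changes per character on this tree: Character 1: 1; Character 2: 1; Character 3: 1; Character 4: 1; Character 5: 1.
Total = 5.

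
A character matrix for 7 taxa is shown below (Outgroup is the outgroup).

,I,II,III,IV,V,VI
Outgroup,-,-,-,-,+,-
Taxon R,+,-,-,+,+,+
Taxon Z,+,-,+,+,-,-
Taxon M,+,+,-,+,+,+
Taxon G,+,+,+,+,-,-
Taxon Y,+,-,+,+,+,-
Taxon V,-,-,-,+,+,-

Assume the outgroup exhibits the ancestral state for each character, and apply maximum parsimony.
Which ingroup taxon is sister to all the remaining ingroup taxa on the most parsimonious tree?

Character polarity is set by the outgroup: the derived state is whichever differs from the outgroup's state, so for V the derived state is '-', and for the remaining characters it is '+'.
I (derived state '+') is shared by Taxon G, Taxon M, Taxon R, Taxon Y, and Taxon Z — a synapomorphy uniting that clade.
II groups Taxon G and Taxon M, which is incompatible with the clades supported by the remaining characters; treating it as convergent (homoplasy) costs fewer steps than any alternative tree.
III (derived state '+') is shared by Taxon G, Taxon Y, and Taxon Z — a synapomorphy uniting that clade.
All ingroup taxa share the derived state '+' for IV; it defines the ingroup but does not resolve relationships within it.
V: derived state '-' in Taxon G and Taxon Z only — synapomorphy for {Taxon G, Taxon Z}.
VI: derived state '+' in Taxon M and Taxon R only — synapomorphy for {Taxon M, Taxon R}.
Most parsimonious ingroup topology: (((Taxon R,Taxon M),((Taxon Z,Taxon G),Taxon Y)),Taxon V).
Taxon V is sister to the clade containing all other ingroup taxa, so it is the earliest-diverging (most basal) ingroup lineage.

Taxon V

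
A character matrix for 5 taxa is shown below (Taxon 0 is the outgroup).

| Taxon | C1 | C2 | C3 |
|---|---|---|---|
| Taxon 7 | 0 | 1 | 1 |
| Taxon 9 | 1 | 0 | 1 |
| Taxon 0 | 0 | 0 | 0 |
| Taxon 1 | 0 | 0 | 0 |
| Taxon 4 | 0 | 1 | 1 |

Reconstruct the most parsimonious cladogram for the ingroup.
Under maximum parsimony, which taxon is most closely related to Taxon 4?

The outgroup has state '0' for every character, so '1' is the derived state throughout.
C1: derived state '1' in Taxon 9 only — an autapomorphy, so it tells us nothing about relationships among taxa.
C2: derived state '1' in Taxon 4 and Taxon 7 only — synapomorphy for {Taxon 4, Taxon 7}.
C3: derived state '1' in Taxon 4, Taxon 7, and Taxon 9 only — synapomorphy for {Taxon 4, Taxon 7, Taxon 9}.
Most parsimonious ingroup topology: ((Taxon 9,(Taxon 7,Taxon 4)),Taxon 1).
Taxon 4 and Taxon 7 form a cherry on this tree, so they are sister taxa.

Taxon 7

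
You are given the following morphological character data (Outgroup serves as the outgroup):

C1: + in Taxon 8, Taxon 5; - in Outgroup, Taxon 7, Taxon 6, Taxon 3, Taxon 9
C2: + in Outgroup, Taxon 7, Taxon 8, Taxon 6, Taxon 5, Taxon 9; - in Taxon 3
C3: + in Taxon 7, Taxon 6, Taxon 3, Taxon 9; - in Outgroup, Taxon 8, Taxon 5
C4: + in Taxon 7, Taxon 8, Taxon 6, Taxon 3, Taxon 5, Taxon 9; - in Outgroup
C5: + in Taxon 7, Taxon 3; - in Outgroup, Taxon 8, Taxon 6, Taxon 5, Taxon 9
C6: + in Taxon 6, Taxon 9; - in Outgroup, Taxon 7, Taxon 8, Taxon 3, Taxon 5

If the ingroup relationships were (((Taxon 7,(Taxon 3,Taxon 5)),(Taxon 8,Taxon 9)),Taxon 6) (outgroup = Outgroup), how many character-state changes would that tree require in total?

Map each character onto (((Taxon 7,(Taxon 3,Taxon 5)),(Taxon 8,Taxon 9)),Taxon 6) (rooted by Outgroup) and count the minimum state changes it requires (Fitch parsimony):
C1: 2; C2: 1; C3: 3; C4: 1; C5: 2; C6: 2.
Total tree length = 11.

11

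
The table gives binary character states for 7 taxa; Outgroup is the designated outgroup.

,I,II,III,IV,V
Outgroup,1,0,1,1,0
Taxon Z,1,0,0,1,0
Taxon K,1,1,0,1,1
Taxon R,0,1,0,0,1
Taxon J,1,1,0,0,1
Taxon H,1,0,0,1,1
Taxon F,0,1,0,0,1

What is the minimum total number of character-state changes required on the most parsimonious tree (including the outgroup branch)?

5

Character polarity is set by the outgroup: the derived state is whichever differs from the outgroup's state, so for I, III, IV the derived state is '0', and for the remaining characters it is '1'.
Only Taxon F and Taxon R show the derived state '0' for I, supporting them as a clade.
II (derived state '1') is shared by Taxon F, Taxon J, Taxon K, and Taxon R — a synapomorphy uniting that clade.
All ingroup taxa share the derived state '0' for III; it defines the ingroup but does not resolve relationships within it.
IV (derived state '0') is shared by Taxon F, Taxon J, and Taxon R — a synapomorphy uniting that clade.
Only Taxon F, Taxon H, Taxon J, Taxon K, and Taxon R show the derived state '1' for V, supporting them as a clade.
Most parsimonious ingroup topology: (Taxon Z,((Taxon K,((Taxon R,Taxon F),Taxon J)),Taxon H)).
Changes per character on this tree: I: 1; II: 1; III: 1; IV: 1; V: 1.
Total = 5.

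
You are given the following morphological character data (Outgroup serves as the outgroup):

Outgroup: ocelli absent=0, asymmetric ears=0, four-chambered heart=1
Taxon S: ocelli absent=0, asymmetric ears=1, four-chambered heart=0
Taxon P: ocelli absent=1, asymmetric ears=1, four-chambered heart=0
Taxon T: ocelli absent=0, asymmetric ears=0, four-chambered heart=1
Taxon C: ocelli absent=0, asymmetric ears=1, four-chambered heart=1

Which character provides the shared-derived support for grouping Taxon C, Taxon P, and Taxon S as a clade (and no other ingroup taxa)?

asymmetric ears

Character polarity is set by the outgroup: the derived state is whichever differs from the outgroup's state, so for four-chambered heart the derived state is '0', and for the remaining characters it is '1'.
ocelli absent: derived state '1' in Taxon P only — an autapomorphy, so it tells us nothing about relationships among taxa.
Only Taxon C, Taxon P, and Taxon S show the derived state '1' for asymmetric ears, supporting them as a clade.
four-chambered heart (derived state '0') is shared by Taxon P and Taxon S — a synapomorphy uniting that clade.
Most parsimonious ingroup topology: (((Taxon S,Taxon P),Taxon C),Taxon T).
The clade {Taxon C, Taxon P, Taxon S} is supported by asymmetric ears: its derived state '1' occurs in exactly those taxa and in no other taxon (including the outgroup).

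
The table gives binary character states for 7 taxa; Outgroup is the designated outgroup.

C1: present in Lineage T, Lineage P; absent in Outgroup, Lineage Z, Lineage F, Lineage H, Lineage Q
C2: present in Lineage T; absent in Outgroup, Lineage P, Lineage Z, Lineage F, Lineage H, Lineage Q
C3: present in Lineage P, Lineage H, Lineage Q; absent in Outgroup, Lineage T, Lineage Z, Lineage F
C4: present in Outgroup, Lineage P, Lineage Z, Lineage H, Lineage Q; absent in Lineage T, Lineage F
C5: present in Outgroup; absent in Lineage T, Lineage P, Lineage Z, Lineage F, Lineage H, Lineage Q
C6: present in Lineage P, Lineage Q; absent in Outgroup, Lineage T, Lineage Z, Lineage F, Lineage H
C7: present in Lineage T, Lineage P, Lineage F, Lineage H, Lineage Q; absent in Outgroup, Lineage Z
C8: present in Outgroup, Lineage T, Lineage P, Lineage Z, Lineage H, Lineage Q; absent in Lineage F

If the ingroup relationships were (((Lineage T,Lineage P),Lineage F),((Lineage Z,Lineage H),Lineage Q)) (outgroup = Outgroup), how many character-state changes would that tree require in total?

13

Map each character onto (((Lineage T,Lineage P),Lineage F),((Lineage Z,Lineage H),Lineage Q)) (rooted by Outgroup) and count the minimum state changes it requires (Fitch parsimony):
C1: 1; C2: 1; C3: 3; C4: 2; C5: 1; C6: 2; C7: 2; C8: 1.
Total tree length = 13.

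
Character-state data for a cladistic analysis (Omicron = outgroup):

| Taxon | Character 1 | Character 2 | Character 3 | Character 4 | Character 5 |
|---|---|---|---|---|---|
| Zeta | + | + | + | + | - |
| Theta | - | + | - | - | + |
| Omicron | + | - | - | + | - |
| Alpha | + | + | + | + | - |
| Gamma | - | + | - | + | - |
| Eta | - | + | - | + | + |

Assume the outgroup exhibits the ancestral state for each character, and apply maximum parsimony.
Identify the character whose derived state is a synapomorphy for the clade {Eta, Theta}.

Character polarity is set by the outgroup: the derived state is whichever differs from the outgroup's state, so for Character 1, Character 4 the derived state is '-', and for the remaining characters it is '+'.
Character 1 (derived state '-') is shared by Eta, Gamma, and Theta — a synapomorphy uniting that clade.
Character 2 (derived state '+') is shared by all ingroup taxa — unites the whole ingroup.
Only Alpha and Zeta show the derived state '+' for Character 3, supporting them as a clade.
Character 4 (derived state '-') is unique to Theta (autapomorphy; uninformative for grouping).
Only Eta and Theta show the derived state '+' for Character 5, supporting them as a clade.
Most parsimonious ingroup topology: ((Gamma,(Eta,Theta)),(Zeta,Alpha)).
The clade {Eta, Theta} is supported by Character 5: its derived state '+' occurs in exactly those taxa and in no other taxon (including the outgroup).

Character 5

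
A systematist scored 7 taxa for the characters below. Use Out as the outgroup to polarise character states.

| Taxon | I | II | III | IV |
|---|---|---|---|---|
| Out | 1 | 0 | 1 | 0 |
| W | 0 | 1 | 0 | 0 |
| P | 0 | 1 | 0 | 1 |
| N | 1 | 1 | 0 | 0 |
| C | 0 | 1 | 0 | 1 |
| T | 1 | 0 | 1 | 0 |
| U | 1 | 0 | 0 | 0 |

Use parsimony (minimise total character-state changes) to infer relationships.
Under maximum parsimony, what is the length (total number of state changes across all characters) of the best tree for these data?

4

Character polarity is set by the outgroup: the derived state is whichever differs from the outgroup's state, so for I, III the derived state is '0', and for the remaining characters it is '1'.
I (derived state '0') is shared by C, P, and W — a synapomorphy uniting that clade.
Only C, N, P, and W show the derived state '1' for II, supporting them as a clade.
III (derived state '0') is shared by C, N, P, U, and W — a synapomorphy uniting that clade.
IV: derived state '1' in C and P only — synapomorphy for {C, P}.
Most parsimonious ingroup topology: ((((W,(P,C)),N),U),T).
Changes per character on this tree: I: 1; II: 1; III: 1; IV: 1.
Total = 4.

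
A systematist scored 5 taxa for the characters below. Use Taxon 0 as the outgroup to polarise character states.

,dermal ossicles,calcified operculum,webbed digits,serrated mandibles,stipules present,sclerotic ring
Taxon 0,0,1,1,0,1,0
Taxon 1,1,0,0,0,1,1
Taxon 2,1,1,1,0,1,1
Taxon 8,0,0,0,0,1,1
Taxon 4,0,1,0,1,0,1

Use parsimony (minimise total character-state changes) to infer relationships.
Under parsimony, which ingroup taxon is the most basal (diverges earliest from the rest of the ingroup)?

Character polarity is set by the outgroup: the derived state is whichever differs from the outgroup's state, so for calcified operculum, webbed digits, stipules present the derived state is '0', and for the remaining characters it is '1'.
dermal ossicles groups Taxon 1 and Taxon 2, which is incompatible with the clades supported by the remaining characters; treating it as convergent (homoplasy) costs fewer steps than any alternative tree.
calcified operculum: derived state '0' in Taxon 1 and Taxon 8 only — synapomorphy for {Taxon 1, Taxon 8}.
Only Taxon 1, Taxon 4, and Taxon 8 show the derived state '0' for webbed digits, supporting them as a clade.
serrated mandibles: derived state '1' in Taxon 4 only — an autapomorphy, so it tells us nothing about relationships among taxa.
stipules present: derived state '0' in Taxon 4 only — an autapomorphy, so it tells us nothing about relationships among taxa.
All ingroup taxa share the derived state '1' for sclerotic ring; it defines the ingroup but does not resolve relationships within it.
Most parsimonious ingroup topology: (((Taxon 1,Taxon 8),Taxon 4),Taxon 2).
Taxon 2 is sister to the clade containing all other ingroup taxa, so it is the earliest-diverging (most basal) ingroup lineage.

Taxon 2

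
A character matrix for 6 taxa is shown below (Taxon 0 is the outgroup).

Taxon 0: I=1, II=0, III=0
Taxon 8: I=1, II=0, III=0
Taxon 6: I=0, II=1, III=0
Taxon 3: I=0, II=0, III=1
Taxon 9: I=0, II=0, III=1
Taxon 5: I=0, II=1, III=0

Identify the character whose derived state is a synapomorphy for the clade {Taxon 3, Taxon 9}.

Character polarity is set by the outgroup: the derived state is whichever differs from the outgroup's state, so for I the derived state is '0', and for the remaining characters it is '1'.
I (derived state '0') is shared by Taxon 3, Taxon 5, Taxon 6, and Taxon 9 — a synapomorphy uniting that clade.
II (derived state '1') is shared by Taxon 5 and Taxon 6 — a synapomorphy uniting that clade.
Only Taxon 3 and Taxon 9 show the derived state '1' for III, supporting them as a clade.
Most parsimonious ingroup topology: (Taxon 8,((Taxon 6,Taxon 5),(Taxon 3,Taxon 9))).
The clade {Taxon 3, Taxon 9} is supported by III: its derived state '1' occurs in exactly those taxa and in no other taxon (including the outgroup).

III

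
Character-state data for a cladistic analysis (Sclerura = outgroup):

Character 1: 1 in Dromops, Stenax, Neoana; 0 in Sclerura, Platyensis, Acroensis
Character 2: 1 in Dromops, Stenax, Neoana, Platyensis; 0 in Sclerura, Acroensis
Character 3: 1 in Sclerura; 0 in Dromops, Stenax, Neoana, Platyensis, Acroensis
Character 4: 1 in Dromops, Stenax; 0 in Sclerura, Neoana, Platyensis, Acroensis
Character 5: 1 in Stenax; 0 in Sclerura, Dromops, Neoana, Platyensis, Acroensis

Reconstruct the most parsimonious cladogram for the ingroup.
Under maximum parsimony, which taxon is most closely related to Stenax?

Dromops

Character polarity is set by the outgroup: the derived state is whichever differs from the outgroup's state, so for Character 3 the derived state is '0', and for the remaining characters it is '1'.
Character 1 (derived state '1') is shared by Dromops, Neoana, and Stenax — a synapomorphy uniting that clade.
Character 2 (derived state '1') is shared by Dromops, Neoana, Platyensis, and Stenax — a synapomorphy uniting that clade.
Character 3 (derived state '0') is shared by all ingroup taxa — unites the whole ingroup.
Character 4 (derived state '1') is shared by Dromops and Stenax — a synapomorphy uniting that clade.
Character 5 (derived state '1') is unique to Stenax (autapomorphy; uninformative for grouping).
Most parsimonious ingroup topology: ((((Dromops,Stenax),Neoana),Platyensis),Acroensis).
Stenax and Dromops form a cherry on this tree, so they are sister taxa.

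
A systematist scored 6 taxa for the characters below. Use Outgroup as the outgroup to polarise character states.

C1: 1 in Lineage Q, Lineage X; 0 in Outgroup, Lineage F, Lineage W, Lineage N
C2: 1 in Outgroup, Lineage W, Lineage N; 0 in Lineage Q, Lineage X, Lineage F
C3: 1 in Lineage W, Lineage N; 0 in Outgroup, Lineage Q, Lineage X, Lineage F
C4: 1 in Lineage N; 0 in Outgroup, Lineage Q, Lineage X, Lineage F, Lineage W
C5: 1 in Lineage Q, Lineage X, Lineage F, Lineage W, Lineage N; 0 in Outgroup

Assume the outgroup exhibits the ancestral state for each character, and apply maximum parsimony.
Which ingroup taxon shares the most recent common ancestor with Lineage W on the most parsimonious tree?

Lineage N

Character polarity is set by the outgroup: the derived state is whichever differs from the outgroup's state, so for C2 the derived state is '0', and for the remaining characters it is '1'.
C1 (derived state '1') is shared by Lineage Q and Lineage X — a synapomorphy uniting that clade.
C2 (derived state '0') is shared by Lineage F, Lineage Q, and Lineage X — a synapomorphy uniting that clade.
C3 (derived state '1') is shared by Lineage N and Lineage W — a synapomorphy uniting that clade.
C4: derived state '1' in Lineage N only — an autapomorphy, so it tells us nothing about relationships among taxa.
C5 (derived state '1') is shared by all ingroup taxa — unites the whole ingroup.
Most parsimonious ingroup topology: (((Lineage Q,Lineage X),Lineage F),(Lineage W,Lineage N)).
Lineage W and Lineage N form a cherry on this tree, so they are sister taxa.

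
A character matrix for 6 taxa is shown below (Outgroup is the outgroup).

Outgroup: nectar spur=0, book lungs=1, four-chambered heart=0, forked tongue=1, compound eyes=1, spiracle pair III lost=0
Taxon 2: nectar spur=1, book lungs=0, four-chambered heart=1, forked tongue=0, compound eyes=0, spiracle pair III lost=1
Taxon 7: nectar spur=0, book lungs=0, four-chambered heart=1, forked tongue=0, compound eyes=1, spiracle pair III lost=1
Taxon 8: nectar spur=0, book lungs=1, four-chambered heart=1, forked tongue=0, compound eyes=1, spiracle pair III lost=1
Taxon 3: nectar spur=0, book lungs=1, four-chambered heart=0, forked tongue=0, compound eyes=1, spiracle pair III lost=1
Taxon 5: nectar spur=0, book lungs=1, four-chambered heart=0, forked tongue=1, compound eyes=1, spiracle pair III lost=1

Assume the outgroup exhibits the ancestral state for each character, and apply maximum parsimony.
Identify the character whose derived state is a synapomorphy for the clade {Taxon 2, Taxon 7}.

Character polarity is set by the outgroup: the derived state is whichever differs from the outgroup's state, so for book lungs, forked tongue, compound eyes the derived state is '0', and for the remaining characters it is '1'.
nectar spur (derived state '1') is unique to Taxon 2 (autapomorphy; uninformative for grouping).
book lungs (derived state '0') is shared by Taxon 2 and Taxon 7 — a synapomorphy uniting that clade.
Only Taxon 2, Taxon 7, and Taxon 8 show the derived state '1' for four-chambered heart, supporting them as a clade.
Only Taxon 2, Taxon 3, Taxon 7, and Taxon 8 show the derived state '0' for forked tongue, supporting them as a clade.
compound eyes (derived state '0') is unique to Taxon 2 (autapomorphy; uninformative for grouping).
spiracle pair III lost (derived state '1') is shared by all ingroup taxa — unites the whole ingroup.
Most parsimonious ingroup topology: ((((Taxon 2,Taxon 7),Taxon 8),Taxon 3),Taxon 5).
The clade {Taxon 2, Taxon 7} is supported by book lungs: its derived state '0' occurs in exactly those taxa and in no other taxon (including the outgroup).

book lungs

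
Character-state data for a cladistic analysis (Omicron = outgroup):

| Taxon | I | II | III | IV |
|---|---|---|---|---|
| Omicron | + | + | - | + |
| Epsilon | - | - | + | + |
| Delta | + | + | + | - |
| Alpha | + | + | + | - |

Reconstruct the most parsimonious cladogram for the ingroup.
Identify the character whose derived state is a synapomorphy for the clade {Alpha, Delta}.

Character polarity is set by the outgroup: the derived state is whichever differs from the outgroup's state, so for I, II, IV the derived state is '-', and for the remaining characters it is '+'.
I (derived state '-') is unique to Epsilon (autapomorphy; uninformative for grouping).
II (derived state '-') is unique to Epsilon (autapomorphy; uninformative for grouping).
III (derived state '+') is shared by all ingroup taxa — unites the whole ingroup.
Only Alpha and Delta show the derived state '-' for IV, supporting them as a clade.
Most parsimonious ingroup topology: (Epsilon,(Delta,Alpha)).
The clade {Alpha, Delta} is supported by IV: its derived state '-' occurs in exactly those taxa and in no other taxon (including the outgroup).

IV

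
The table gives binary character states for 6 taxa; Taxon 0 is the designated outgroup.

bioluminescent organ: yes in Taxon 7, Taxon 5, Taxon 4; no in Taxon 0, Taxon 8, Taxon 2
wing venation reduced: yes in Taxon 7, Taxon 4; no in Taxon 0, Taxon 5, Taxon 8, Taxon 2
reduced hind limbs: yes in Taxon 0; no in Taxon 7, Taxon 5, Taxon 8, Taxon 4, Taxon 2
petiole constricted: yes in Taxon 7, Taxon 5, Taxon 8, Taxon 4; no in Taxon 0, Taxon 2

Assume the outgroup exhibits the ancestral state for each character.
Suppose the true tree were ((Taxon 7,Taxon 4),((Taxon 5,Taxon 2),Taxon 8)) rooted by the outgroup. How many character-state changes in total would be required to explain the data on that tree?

6

Map each character onto ((Taxon 7,Taxon 4),((Taxon 5,Taxon 2),Taxon 8)) (rooted by Taxon 0) and count the minimum state changes it requires (Fitch parsimony):
bioluminescent organ: 2; wing venation reduced: 1; reduced hind limbs: 1; petiole constricted: 2.
Total tree length = 6.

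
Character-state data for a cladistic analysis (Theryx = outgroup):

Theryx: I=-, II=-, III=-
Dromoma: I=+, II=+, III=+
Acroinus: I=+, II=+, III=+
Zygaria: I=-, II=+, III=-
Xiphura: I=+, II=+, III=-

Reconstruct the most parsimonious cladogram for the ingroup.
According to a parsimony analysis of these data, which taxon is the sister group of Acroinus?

The outgroup has state '-' for every character, so '+' is the derived state throughout.
I: derived state '+' in Acroinus, Dromoma, and Xiphura only — synapomorphy for {Acroinus, Dromoma, Xiphura}.
All ingroup taxa share the derived state '+' for II; it defines the ingroup but does not resolve relationships within it.
III: derived state '+' in Acroinus and Dromoma only — synapomorphy for {Acroinus, Dromoma}.
Most parsimonious ingroup topology: (((Dromoma,Acroinus),Xiphura),Zygaria).
Acroinus and Dromoma form a cherry on this tree, so they are sister taxa.

Dromoma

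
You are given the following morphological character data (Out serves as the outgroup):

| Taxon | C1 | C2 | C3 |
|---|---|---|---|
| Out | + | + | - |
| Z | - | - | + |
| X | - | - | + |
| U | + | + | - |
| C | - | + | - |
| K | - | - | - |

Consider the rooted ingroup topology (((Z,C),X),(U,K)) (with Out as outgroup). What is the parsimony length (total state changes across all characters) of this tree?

Map each character onto (((Z,C),X),(U,K)) (rooted by Out) and count the minimum state changes it requires (Fitch parsimony):
C1: 2; C2: 3; C3: 2.
Total tree length = 7.

7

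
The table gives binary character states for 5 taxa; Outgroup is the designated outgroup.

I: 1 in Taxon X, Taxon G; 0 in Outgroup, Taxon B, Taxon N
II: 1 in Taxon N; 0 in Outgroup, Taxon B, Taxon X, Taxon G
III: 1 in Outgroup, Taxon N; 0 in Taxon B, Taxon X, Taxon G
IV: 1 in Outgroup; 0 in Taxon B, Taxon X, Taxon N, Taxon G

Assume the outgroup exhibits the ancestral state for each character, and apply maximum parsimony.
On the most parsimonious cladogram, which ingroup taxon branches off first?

Character polarity is set by the outgroup: the derived state is whichever differs from the outgroup's state, so for III, IV the derived state is '0', and for the remaining characters it is '1'.
I: derived state '1' in Taxon G and Taxon X only — synapomorphy for {Taxon G, Taxon X}.
II (derived state '1') is unique to Taxon N (autapomorphy; uninformative for grouping).
III: derived state '0' in Taxon B, Taxon G, and Taxon X only — synapomorphy for {Taxon B, Taxon G, Taxon X}.
All ingroup taxa share the derived state '0' for IV; it defines the ingroup but does not resolve relationships within it.
Most parsimonious ingroup topology: ((Taxon B,(Taxon X,Taxon G)),Taxon N).
Taxon N is sister to the clade containing all other ingroup taxa, so it is the earliest-diverging (most basal) ingroup lineage.

Taxon N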